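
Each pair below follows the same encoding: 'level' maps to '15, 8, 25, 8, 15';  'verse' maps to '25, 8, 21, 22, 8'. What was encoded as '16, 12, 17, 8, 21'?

The number is (letter's place in the alphabet, a=1) + 3.
Decoding 16, 12, 17, 8, 21: 16→(16−3)÷1=13=m, 12→(12−3)÷1=9=i, 17→(17−3)÷1=14=n, 8→(8−3)÷1=5=e, 21→(21−3)÷1=18=r.

miner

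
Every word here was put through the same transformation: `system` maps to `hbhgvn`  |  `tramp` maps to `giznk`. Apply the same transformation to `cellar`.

Each pair mirrors across the alphabet (s↔h, y↔b, s↔h): positions sum to 25. This is the alphabet-reversal cipher (Atbash): a becomes z, b becomes y, etc.
Applying it to cellar: c↔x, e↔v, l↔o, l↔o, a↔z, r↔i.

xvoozi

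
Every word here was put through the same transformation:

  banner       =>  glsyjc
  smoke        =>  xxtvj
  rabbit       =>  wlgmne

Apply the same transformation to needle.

Shifts by position in banner: pos 0: b→g (+5), pos 1: a→l (+11), pos 2: n→s (+5), pos 3: n→y (+11) — repeating every 2. It's a Vigenère-style cipher with numeric key [5,11]: position i shifts by key[i mod 2].
Applying it to needle: n+5=s, e+11=p, e+5=j, d+11=o, l+5=q, e+11=p.

spjoqp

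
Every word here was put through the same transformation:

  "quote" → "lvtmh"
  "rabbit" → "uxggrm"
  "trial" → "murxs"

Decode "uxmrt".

ratio

q(16)→l(11) and u(20)→v(21) fit y≡9x+23 (mod 26); the inverse of 9 mod 26 is 3. Each letter's alphabet position (a=0..z=25) is mapped through 9·x+23 mod 26 — an affine cipher.
Decoding uxmrt: u(20)→3·(20−23)≡17=r; x(23)→3·(23−23)≡0=a; m(12)→3·(12−23)≡19=t; r(17)→3·(17−23)≡8=i; t(19)→3·(19−23)≡14=o (all mod 26).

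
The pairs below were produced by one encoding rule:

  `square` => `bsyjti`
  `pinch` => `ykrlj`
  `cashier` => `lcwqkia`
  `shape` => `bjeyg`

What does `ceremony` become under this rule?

lgvnoswa

Shifts by position in square: pos 0: s→b (+9), pos 1: q→s (+2), pos 2: u→y (+4), pos 3: a→j (+9), pos 4: r→t (+2), pos 5: e→i (+4) — repeating every 3. The shifts repeat in a cycle of length 3: positions 0,1,… shift by +9, +2, +4, then the pattern repeats.
Applying it to ceremony: c+9=l, e+2=g, r+4=v, e+9=n, m+2=o, o+4=s, n+9=w, y+2=a.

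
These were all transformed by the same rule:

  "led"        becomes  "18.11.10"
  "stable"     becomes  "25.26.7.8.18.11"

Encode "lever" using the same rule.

18.11.28.11.24

The number is (letter's place in the alphabet, a=1) + 6.
Applying it to lever: l=12→18, e=5→11, v=22→28, e=5→11, r=18→24.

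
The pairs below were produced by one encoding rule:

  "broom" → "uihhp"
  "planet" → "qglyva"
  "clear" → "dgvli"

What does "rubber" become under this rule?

ijuuvi

Each letter's alphabet position (a=0..z=25) is mapped through 9·x+11 mod 26 — an affine cipher.
For rubber: r(17)→9·17+11≡8=i; u(20)→9·20+11≡9=j; b(1)→9·1+11≡20=u; b(1)→9·1+11≡20=u; e(4)→9·4+11≡21=v; r(17)→9·17+11≡8=i (all mod 26).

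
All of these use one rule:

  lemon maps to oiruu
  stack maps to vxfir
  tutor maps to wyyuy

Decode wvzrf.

truly

In lemon: l→o is +3, e→i is +4, m→r is +5, o→u is +6 — the shift increases by 1 each position. Each letter shifts forward by (position + 3), i.e. 3, 4, 5, … — the shift grows by one for each successive letter.
Decoding wvzrf: w−3=t, v−4=r, z−5=u, r−6=l, f−7=y.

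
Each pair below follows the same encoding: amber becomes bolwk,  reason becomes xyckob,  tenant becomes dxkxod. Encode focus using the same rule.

cemyp

The output letters match the input read backwards, each shifted +10: amber reversed is rebma. The word is reversed, then every letter is shifted forward by 10.
On focus: reverse → sucof; then shift: s+10=c, u+10=e, c+10=m, o+10=y, f+10=p.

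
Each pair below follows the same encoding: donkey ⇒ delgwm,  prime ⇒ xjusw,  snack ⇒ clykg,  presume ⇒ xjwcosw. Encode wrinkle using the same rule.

d(3)→d(3) and o(14)→e(4) fit y≡19x+24 (mod 26); the inverse of 19 mod 26 is 11. Treating letters as 0–25, the rule is x ↦ 19x + 24 (mod 26).
On wrinkle: w(22)→19·22+24≡0=a; r(17)→19·17+24≡9=j; i(8)→19·8+24≡20=u; n(13)→19·13+24≡11=l; k(10)→19·10+24≡6=g; l(11)→19·11+24≡25=z; e(4)→19·4+24≡22=w (all mod 26).

ajulgzw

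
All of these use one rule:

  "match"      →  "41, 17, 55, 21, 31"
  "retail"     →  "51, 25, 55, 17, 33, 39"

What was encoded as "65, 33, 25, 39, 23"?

yield

m(#13)→41 and a(#1)→17: differences scale by 2, so n = 2·pos + 15. The formula is n = 2×(alphabet index, a=1) + 15.
Reversing it on 65, 33, 25, 39, 23: 65→(65−15)÷2=25=y, 33→(33−15)÷2=9=i, 25→(25−15)÷2=5=e, 39→(39−15)÷2=12=l, 23→(23−15)÷2=4=d.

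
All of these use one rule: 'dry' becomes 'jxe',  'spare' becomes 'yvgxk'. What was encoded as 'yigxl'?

scarf

Compare letters: d→j is +6, r→x is +6, y→e is +6 — a constant shift. Each letter is shifted forward by 6 in the alphabet (a Caesar shift of +6).
Reversing it on yigxl: y−6=s, i−6=c, g−6=a, x−6=r, l−6=f.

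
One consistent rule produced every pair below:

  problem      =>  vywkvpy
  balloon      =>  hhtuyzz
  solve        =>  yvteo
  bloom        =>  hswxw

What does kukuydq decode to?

In problem: p→v is +6, r→y is +7, o→w is +8, b→k is +9 — the shift increases by 1 each position. Letter i (0-indexed) is shifted by i+6, so successive shifts are 6, 7, 8, ….
Undoing it on kukuydq: k−6=e, u−7=n, k−8=c, u−9=l, y−10=o, d−11=s, q−12=e.

enclose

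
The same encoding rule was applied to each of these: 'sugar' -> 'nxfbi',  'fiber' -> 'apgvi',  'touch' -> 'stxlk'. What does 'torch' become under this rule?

s(18)→n(13) and u(20)→x(23) fit y≡5x+1 (mod 26); the inverse of 5 mod 26 is 21. Treating letters as 0–25, the rule is x ↦ 5x + 1 (mod 26).
On torch: t(19)→5·19+1≡18=s; o(14)→5·14+1≡19=t; r(17)→5·17+1≡8=i; c(2)→5·2+1≡11=l; h(7)→5·7+1≡10=k (all mod 26).

stilk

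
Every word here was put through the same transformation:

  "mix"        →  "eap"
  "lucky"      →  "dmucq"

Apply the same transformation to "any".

sfq

Compare letters: m→e is +18, i→a is +18, x→p is +18 — a constant shift. Each letter is shifted forward by 18 in the alphabet (a Caesar shift of +18).
Applying it to any: a+18=s, n+18=f, y+18=q.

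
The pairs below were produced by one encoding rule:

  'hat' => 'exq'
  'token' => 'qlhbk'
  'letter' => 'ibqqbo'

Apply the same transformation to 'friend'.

cofbka

Compare letters: h→e is +23, a→x is +23, t→q is +23 — a constant shift. This is a Caesar cipher with shift 23.
Applying it to friend: f+23=c, r+23=o, i+23=f, e+23=b, n+23=k, d+23=a.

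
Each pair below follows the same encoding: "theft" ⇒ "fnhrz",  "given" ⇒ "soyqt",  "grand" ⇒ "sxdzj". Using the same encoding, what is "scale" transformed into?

eidxk

A repeating key of period 3 is used — shifts +12, +6, +3 over and over.
On scale: s+12=e, c+6=i, a+3=d, l+12=x, e+6=k.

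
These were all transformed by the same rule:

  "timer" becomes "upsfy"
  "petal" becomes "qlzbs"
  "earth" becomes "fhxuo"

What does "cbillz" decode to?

bucket

Shifts by position in timer: pos 0: t→u (+1), pos 1: i→p (+7), pos 2: m→s (+6), pos 3: e→f (+1), pos 4: r→y (+7) — repeating every 3. A repeating key of period 3 is used — shifts +1, +7, +6 over and over.
Reversing it on cbillz: c−1=b, b−7=u, i−6=c, l−1=k, l−7=e, z−6=t.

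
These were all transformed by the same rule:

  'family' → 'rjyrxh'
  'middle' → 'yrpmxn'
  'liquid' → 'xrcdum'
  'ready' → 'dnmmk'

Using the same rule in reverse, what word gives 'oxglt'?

Shifts by position in family: pos 0: f→r (+12), pos 1: a→j (+9), pos 2: m→y (+12), pos 3: i→r (+9) — repeating every 2. The shifts repeat in a cycle of length 2: positions 0,1,… shift by +12, +9, then the pattern repeats.
Undoing it on oxglt: o−12=c, x−9=o, g−12=u, l−9=c, t−12=h.

couch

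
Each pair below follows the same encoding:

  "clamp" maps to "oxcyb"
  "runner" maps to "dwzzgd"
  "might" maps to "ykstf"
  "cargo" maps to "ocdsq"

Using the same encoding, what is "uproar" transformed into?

wbdqcd

Two shifts are in play — +2 for a/e/i/o/u, +12 for every other letter.
For uproar: u(vowel)+2=w, p(cons)+12=b, r(cons)+12=d, o(vowel)+2=q, a(vowel)+2=c, r(cons)+12=d.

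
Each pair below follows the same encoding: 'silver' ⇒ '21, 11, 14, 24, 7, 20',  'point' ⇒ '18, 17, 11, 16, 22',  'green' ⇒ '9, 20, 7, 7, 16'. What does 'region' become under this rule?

20, 7, 9, 11, 17, 16

s is letter #19 and maps to 21: an offset of 2. Each letter is replaced by its alphabet position (a=1..z=26) + 2.
Applying it to region: r=18→20, e=5→7, g=7→9, i=9→11, o=15→17, n=14→16.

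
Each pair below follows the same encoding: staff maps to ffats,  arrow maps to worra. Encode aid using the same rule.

The output letters match the input read backwards: staff reversed is ffats. The word is simply reversed.
For aid: reverse → dia.

dia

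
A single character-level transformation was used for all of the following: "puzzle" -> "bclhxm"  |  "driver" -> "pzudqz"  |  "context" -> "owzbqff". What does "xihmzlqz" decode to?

lavender

Shifts by position in puzzle: pos 0: p→b (+12), pos 1: u→c (+8), pos 2: z→l (+12), pos 3: z→h (+8) — repeating every 2. It's a Vigenère-style cipher with numeric key [12,8]: position i shifts by key[i mod 2].
Decoding xihmzlqz: x−12=l, i−8=a, h−12=v, m−8=e, z−12=n, l−8=d, q−12=e, z−8=r.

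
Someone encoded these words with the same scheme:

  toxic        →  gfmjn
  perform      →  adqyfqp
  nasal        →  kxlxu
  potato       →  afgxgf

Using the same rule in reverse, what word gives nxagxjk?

t(19)→g(6) and o(14)→f(5) fit y≡21x+23 (mod 26); the inverse of 21 mod 26 is 5. Treating letters as 0–25, the rule is x ↦ 21x + 23 (mod 26).
Undoing it on nxagxjk: n(13)→5·(13−23)≡2=c; x(23)→5·(23−23)≡0=a; a(0)→5·(0−23)≡15=p; g(6)→5·(6−23)≡19=t; x(23)→5·(23−23)≡0=a; j(9)→5·(9−23)≡8=i; k(10)→5·(10−23)≡13=n (all mod 26).

captain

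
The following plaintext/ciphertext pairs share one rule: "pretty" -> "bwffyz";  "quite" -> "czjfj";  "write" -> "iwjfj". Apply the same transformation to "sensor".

ejoets

The shifts repeat in a cycle of length 3: positions 0,1,… shift by +12, +5, +1, then the pattern repeats.
Applying it to sensor: s+12=e, e+5=j, n+1=o, s+12=e, o+5=t, r+1=s.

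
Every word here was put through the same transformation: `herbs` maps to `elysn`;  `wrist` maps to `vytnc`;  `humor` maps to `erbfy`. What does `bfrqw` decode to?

h(7)→e(4) and e(4)→l(11) fit y≡15x+3 (mod 26); the inverse of 15 mod 26 is 7. Treating letters as 0–25, the rule is x ↦ 15x + 3 (mod 26).
Reversing it on bfrqw: b(1)→7·(1−3)≡12=m; f(5)→7·(5−3)≡14=o; r(17)→7·(17−3)≡20=u; q(16)→7·(16−3)≡13=n; w(22)→7·(22−3)≡3=d (all mod 26).

mound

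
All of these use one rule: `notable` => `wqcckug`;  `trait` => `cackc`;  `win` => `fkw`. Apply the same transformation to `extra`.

The shift depends on letter class: consonant n→w is +9, but vowel o→q is +2. Two shifts are in play — +2 for a/e/i/o/u, +9 for every other letter.
For extra: e(vowel)+2=g, x(cons)+9=g, t(cons)+9=c, r(cons)+9=a, a(vowel)+2=c.

ggcac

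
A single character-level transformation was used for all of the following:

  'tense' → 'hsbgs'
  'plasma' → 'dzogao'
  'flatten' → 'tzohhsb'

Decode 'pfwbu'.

bring

Compare letters: t→h is +14, e→s is +14, n→b is +14 — a constant shift. Each letter is shifted forward by 14 in the alphabet (a Caesar shift of +14).
Undoing it on pfwbu: p−14=b, f−14=r, w−14=i, b−14=n, u−14=g.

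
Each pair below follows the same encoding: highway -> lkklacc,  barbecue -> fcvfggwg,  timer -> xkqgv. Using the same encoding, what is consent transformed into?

gqrwgrx

The shift depends on letter class: consonant h→l is +4, but vowel i→k is +2. Two shifts are in play — +2 for a/e/i/o/u, +4 for every other letter.
On consent: c(cons)+4=g, o(vowel)+2=q, n(cons)+4=r, s(cons)+4=w, e(vowel)+2=g, n(cons)+4=r, t(cons)+4=x.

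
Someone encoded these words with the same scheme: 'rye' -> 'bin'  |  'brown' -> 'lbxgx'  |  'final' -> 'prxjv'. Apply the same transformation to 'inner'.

Vowels shift forward by 9 and consonants shift forward by 10.
On inner: i(vowel)+9=r, n(cons)+10=x, n(cons)+10=x, e(vowel)+9=n, r(cons)+10=b.

rxxnb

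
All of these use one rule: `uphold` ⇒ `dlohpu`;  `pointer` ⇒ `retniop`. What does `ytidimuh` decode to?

humidity

The output letters match the input read backwards: uphold reversed is dlohpu. The word is simply reversed.
Undoing it on ytidimuh: then reverse → humidity.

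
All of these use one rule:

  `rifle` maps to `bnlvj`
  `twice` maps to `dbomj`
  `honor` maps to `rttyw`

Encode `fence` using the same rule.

pjtmj

Shifts by position in rifle: pos 0: r→b (+10), pos 1: i→n (+5), pos 2: f→l (+6), pos 3: l→v (+10), pos 4: e→j (+5) — repeating every 3. It's a Vigenère-style cipher with numeric key [10,5,6]: position i shifts by key[i mod 3].
On fence: f+10=p, e+5=j, n+6=t, c+10=m, e+5=j.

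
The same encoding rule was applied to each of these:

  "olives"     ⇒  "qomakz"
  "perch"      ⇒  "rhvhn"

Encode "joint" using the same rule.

In olives: o→q is +2, l→o is +3, i→m is +4, v→a is +5 — the shift increases by 1 each position. Each letter shifts forward by (position + 2), i.e. 2, 3, 4, … — the shift grows by one for each successive letter.
Applying it to joint: j+2=l, o+3=r, i+4=m, n+5=s, t+6=z.

lrmsz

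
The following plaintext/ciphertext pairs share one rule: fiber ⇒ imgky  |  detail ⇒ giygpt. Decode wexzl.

taste

In fiber: f→i is +3, i→m is +4, b→g is +5, e→k is +6 — the shift increases by 1 each position. Each letter shifts forward by (position + 3), i.e. 3, 4, 5, … — the shift grows by one for each successive letter.
Reversing it on wexzl: w−3=t, e−4=a, x−5=s, z−6=t, l−7=e.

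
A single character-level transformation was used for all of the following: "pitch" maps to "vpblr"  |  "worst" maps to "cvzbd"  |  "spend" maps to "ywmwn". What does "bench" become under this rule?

hlvlr

In pitch: p→v is +6, i→p is +7, t→b is +8, c→l is +9 — the shift increases by 1 each position. The shift increases by 1 at each position, starting from +6: 6, 7, 8, ….
On bench: b+6=h, e+7=l, n+8=v, c+9=l, h+10=r.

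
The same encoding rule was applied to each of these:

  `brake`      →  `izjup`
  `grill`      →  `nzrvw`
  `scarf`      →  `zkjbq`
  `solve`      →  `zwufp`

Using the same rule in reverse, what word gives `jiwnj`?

In brake: b→i is +7, r→z is +8, a→j is +9, k→u is +10 — the shift increases by 1 each position. Letter i (0-indexed) is shifted by i+7, so successive shifts are 7, 8, 9, ….
Reversing it on jiwnj: j−7=c, i−8=a, w−9=n, n−10=d, j−11=y.

candy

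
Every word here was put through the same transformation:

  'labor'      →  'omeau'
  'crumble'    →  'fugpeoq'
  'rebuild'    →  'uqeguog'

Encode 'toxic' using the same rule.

The shift depends on letter class: consonant l→o is +3, but vowel a→m is +12. Two shifts are in play — +12 for a/e/i/o/u, +3 for every other letter.
Applying it to toxic: t(cons)+3=w, o(vowel)+12=a, x(cons)+3=a, i(vowel)+12=u, c(cons)+3=f.

waauf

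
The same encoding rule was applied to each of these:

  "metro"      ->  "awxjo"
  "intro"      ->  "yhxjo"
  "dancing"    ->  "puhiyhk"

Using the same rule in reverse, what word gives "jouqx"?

This is an affine cipher: with a=0,…,z=25, each position x becomes (7x+20) mod 26.
Decoding jouqx: j(9)→15·(9−20)≡17=r; o(14)→15·(14−20)≡14=o; u(20)→15·(20−20)≡0=a; q(16)→15·(16−20)≡18=s; x(23)→15·(23−20)≡19=t (all mod 26).

roast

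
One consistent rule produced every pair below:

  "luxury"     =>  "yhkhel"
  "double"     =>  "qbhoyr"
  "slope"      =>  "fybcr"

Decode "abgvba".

This is a Caesar cipher with shift 13.
Decoding abgvba: a−13=n, b−13=o, g−13=t, v−13=i, b−13=o, a−13=n.

notion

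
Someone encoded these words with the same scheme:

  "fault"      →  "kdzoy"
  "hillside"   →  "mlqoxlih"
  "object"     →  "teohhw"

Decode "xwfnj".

Shifts by position in fault: pos 0: f→k (+5), pos 1: a→d (+3), pos 2: u→z (+5), pos 3: l→o (+3) — repeating every 2. It's a Vigenère-style cipher with numeric key [5,3]: position i shifts by key[i mod 2].
Decoding xwfnj: x−5=s, w−3=t, f−5=a, n−3=k, j−5=e.

stake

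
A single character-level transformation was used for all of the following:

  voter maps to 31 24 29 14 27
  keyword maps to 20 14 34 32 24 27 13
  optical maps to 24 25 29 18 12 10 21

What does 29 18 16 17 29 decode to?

tight

v is letter #22 and maps to 31: an offset of 9. The number is (letter's place in the alphabet, a=1) + 9.
Undoing it on 29 18 16 17 29: 29→(29−9)÷1=20=t, 18→(18−9)÷1=9=i, 16→(16−9)÷1=7=g, 17→(17−9)÷1=8=h, 29→(29−9)÷1=20=t.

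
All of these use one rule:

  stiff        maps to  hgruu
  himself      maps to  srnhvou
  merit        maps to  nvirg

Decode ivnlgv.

remote

Letters are reflected about the middle of the alphabet (position → 25−position): Atbash.
Undoing it on ivnlgv: i↔r, v↔e, n↔m, l↔o, g↔t, v↔e.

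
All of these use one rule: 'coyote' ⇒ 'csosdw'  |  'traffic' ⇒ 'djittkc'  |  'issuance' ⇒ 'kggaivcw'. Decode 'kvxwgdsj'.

investor

c(2)→c(2) and o(14)→s(18) fit y≡23x+8 (mod 26); the inverse of 23 mod 26 is 17. This is an affine cipher: with a=0,…,z=25, each position x becomes (23x+8) mod 26.
Decoding kvxwgdsj: k(10)→17·(10−8)≡8=i; v(21)→17·(21−8)≡13=n; x(23)→17·(23−8)≡21=v; w(22)→17·(22−8)≡4=e; g(6)→17·(6−8)≡18=s; d(3)→17·(3−8)≡19=t; s(18)→17·(18−8)≡14=o; j(9)→17·(9−8)≡17=r (all mod 26).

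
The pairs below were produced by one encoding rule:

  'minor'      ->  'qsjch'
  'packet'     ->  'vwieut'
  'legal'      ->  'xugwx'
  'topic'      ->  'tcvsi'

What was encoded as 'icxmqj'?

column

m(12)→q(16) and i(8)→s(18) fit y≡19x+22 (mod 26); the inverse of 19 mod 26 is 11. This is an affine cipher: with a=0,…,z=25, each position x becomes (19x+22) mod 26.
Reversing it on icxmqj: i(8)→11·(8−22)≡2=c; c(2)→11·(2−22)≡14=o; x(23)→11·(23−22)≡11=l; m(12)→11·(12−22)≡20=u; q(16)→11·(16−22)≡12=m; j(9)→11·(9−22)≡13=n (all mod 26).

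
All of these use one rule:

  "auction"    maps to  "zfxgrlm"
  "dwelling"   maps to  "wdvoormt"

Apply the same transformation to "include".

Each pair mirrors across the alphabet (a↔z, u↔f, c↔x): positions sum to 25. Letters are reflected about the middle of the alphabet (position → 25−position): Atbash.
Applying it to include: i↔r, n↔m, c↔x, l↔o, u↔f, d↔w, e↔v.

rmxofwv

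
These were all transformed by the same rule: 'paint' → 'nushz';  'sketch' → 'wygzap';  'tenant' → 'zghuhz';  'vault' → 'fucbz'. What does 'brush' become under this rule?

xtcwp

Each letter's alphabet position (a=0..z=25) is mapped through 3·x+20 mod 26 — an affine cipher.
Applying it to brush: b(1)→3·1+20≡23=x; r(17)→3·17+20≡19=t; u(20)→3·20+20≡2=c; s(18)→3·18+20≡22=w; h(7)→3·7+20≡15=p (all mod 26).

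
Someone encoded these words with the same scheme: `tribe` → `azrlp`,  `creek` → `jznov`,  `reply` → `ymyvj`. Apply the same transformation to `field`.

In tribe: t→a is +7, r→z is +8, i→r is +9, b→l is +10 — the shift increases by 1 each position. Letter i (0-indexed) is shifted by i+7, so successive shifts are 7, 8, 9, ….
Applying it to field: f+7=m, i+8=q, e+9=n, l+10=v, d+11=o.

mqnvo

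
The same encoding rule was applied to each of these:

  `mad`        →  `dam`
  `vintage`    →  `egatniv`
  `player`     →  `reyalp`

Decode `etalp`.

The output letters match the input read backwards: mad reversed is dam. The word is simply reversed.
Reversing it on etalp: then reverse → plate.

plate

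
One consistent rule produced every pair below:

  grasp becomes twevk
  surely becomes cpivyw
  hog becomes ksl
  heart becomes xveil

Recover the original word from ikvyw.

The output letters match the input read backwards, each shifted +4: grasp reversed is psarg. The word is reversed, then every letter is shifted forward by 4.
Decoding ikvyw: shift back: i−4=e, k−4=g, v−4=r, y−4=u, w−4=s → egrus; then reverse → surge.

surge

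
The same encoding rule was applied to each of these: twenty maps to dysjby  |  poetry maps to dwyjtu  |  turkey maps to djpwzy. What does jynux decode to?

spite

The output letters match the input read backwards, each shifted +5: twenty reversed is ytnewt. The word is reversed, then every letter is shifted forward by 5.
Reversing it on jynux: shift back: j−5=e, y−5=t, n−5=i, u−5=p, x−5=s → etips; then reverse → spite.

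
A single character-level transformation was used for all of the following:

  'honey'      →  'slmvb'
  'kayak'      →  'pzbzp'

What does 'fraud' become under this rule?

Letters are reflected about the middle of the alphabet (position → 25−position): Atbash.
For fraud: f↔u, r↔i, a↔z, u↔f, d↔w.

uizfw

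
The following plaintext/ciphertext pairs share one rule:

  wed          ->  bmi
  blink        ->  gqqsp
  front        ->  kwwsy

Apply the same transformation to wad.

bii

The rule splits by letter class: vowels +8, consonants +5.
On wad: w(cons)+5=b, a(vowel)+8=i, d(cons)+5=i.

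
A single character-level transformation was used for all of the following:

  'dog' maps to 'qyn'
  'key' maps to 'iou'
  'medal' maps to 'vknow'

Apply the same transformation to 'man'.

The output letters match the input read backwards, each shifted +10: dog reversed is god. Two steps: reverse the string, then apply a Caesar shift of +10.
Applying it to man: reverse → nam; then shift: n+10=x, a+10=k, m+10=w.

xkw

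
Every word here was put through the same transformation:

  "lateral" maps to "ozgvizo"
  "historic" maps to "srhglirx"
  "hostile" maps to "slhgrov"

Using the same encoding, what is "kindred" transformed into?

prmwivw

Each pair mirrors across the alphabet (l↔o, a↔z, t↔g): positions sum to 25. Each letter is replaced by its mirror in the alphabet: a↔z, b↔y, c↔x, and so on (the Atbash cipher).
Applying it to kindred: k↔p, i↔r, n↔m, d↔w, r↔i, e↔v, d↔w.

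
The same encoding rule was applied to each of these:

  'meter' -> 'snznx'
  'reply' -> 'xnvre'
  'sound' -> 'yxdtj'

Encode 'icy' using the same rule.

rie

The shift depends on letter class: consonant m→s is +6, but vowel e→n is +9. Two shifts are in play — +9 for a/e/i/o/u, +6 for every other letter.
For icy: i(vowel)+9=r, c(cons)+6=i, y(cons)+6=e.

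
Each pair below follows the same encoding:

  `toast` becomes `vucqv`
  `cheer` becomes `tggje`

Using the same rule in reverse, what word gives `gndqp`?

The output letters match the input read backwards, each shifted +2: toast reversed is tsaot. Two steps: reverse the string, then apply a Caesar shift of +2.
Undoing it on gndqp: shift back: g−2=e, n−2=l, d−2=b, q−2=o, p−2=n → elbon; then reverse → noble.

noble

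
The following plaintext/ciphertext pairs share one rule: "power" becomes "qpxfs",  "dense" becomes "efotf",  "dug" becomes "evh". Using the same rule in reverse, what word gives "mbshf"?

This is a Caesar cipher with shift 1.
Decoding mbshf: m−1=l, b−1=a, s−1=r, h−1=g, f−1=e.

large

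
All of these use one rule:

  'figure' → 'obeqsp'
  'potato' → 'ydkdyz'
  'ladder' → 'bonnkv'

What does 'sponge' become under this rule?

oqxyzc

The output letters match the input read backwards, each shifted +10: figure reversed is erugif. Two steps: reverse the string, then apply a Caesar shift of +10.
For sponge: reverse → egnops; then shift: e+10=o, g+10=q, n+10=x, o+10=y, p+10=z, s+10=c.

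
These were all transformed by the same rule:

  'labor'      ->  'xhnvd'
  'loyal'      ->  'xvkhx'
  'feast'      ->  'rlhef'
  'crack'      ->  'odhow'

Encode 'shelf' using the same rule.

The shift depends on letter class: consonant l→x is +12, but vowel a→h is +7. Vowels shift forward by 7 and consonants shift forward by 12.
Applying it to shelf: s(cons)+12=e, h(cons)+12=t, e(vowel)+7=l, l(cons)+12=x, f(cons)+12=r.

etlxr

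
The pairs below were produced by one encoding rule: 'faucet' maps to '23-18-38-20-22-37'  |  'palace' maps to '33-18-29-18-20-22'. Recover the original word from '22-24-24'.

f is letter #6 and maps to 23: an offset of 17. Each letter is replaced by its alphabet position (a=1..z=26) + 17.
Reversing it on 22-24-24: 22→(22−17)÷1=5=e, 24→(24−17)÷1=7=g, 24→(24−17)÷1=7=g.

egg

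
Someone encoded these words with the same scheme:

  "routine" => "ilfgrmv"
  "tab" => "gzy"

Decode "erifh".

Each letter is replaced by its mirror in the alphabet: a↔z, b↔y, c↔x, and so on (the Atbash cipher).
Undoing it on erifh: e↔v, r↔i, i↔r, f↔u, h↔s.

virus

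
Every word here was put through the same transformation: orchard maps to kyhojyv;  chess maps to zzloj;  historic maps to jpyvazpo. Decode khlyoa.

The output letters match the input read backwards, each shifted +7: orchard reversed is drahcro. Two steps: reverse the string, then apply a Caesar shift of +7.
Reversing it on khlyoa: shift back: k−7=d, h−7=a, l−7=e, y−7=r, o−7=h, a−7=t → daerht; then reverse → thread.

thread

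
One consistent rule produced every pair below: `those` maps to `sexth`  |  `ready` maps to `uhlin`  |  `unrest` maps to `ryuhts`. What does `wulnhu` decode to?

prayer

t(19)→s(18) and h(7)→e(4) fit y≡25x+11 (mod 26); the inverse of 25 mod 26 is 25. Treating letters as 0–25, the rule is x ↦ 25x + 11 (mod 26).
Undoing it on wulnhu: w(22)→25·(22−11)≡15=p; u(20)→25·(20−11)≡17=r; l(11)→25·(11−11)≡0=a; n(13)→25·(13−11)≡24=y; h(7)→25·(7−11)≡4=e; u(20)→25·(20−11)≡17=r (all mod 26).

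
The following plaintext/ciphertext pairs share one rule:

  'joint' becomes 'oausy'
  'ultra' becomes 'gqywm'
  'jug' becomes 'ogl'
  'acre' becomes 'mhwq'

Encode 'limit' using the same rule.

The shift depends on letter class: consonant j→o is +5, but vowel o→a is +12. The rule splits by letter class: vowels +12, consonants +5.
On limit: l(cons)+5=q, i(vowel)+12=u, m(cons)+5=r, i(vowel)+12=u, t(cons)+5=y.

quruy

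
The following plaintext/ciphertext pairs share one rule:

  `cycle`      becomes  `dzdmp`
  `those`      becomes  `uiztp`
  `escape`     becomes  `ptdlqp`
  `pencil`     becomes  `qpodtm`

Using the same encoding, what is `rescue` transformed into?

The shift depends on letter class: consonant c→d is +1, but vowel e→p is +11. Vowels shift forward by 11 and consonants shift forward by 1.
Applying it to rescue: r(cons)+1=s, e(vowel)+11=p, s(cons)+1=t, c(cons)+1=d, u(vowel)+11=f, e(vowel)+11=p.

sptdfp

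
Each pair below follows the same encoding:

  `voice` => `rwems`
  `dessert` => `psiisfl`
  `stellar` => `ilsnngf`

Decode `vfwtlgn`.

v(21)→r(17) and o(14)→w(22) fit y≡3x+6 (mod 26); the inverse of 3 mod 26 is 9. Each letter's alphabet position (a=0..z=25) is mapped through 3·x+6 mod 26 — an affine cipher.
Undoing it on vfwtlgn: v(21)→9·(21−6)≡5=f; f(5)→9·(5−6)≡17=r; w(22)→9·(22−6)≡14=o; t(19)→9·(19−6)≡13=n; l(11)→9·(11−6)≡19=t; g(6)→9·(6−6)≡0=a; n(13)→9·(13−6)≡11=l (all mod 26).

frontal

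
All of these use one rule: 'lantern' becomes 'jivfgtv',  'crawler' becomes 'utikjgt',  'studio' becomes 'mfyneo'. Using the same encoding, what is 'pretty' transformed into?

l(11)→j(9) and a(0)→i(8) fit y≡19x+8 (mod 26); the inverse of 19 mod 26 is 11. This is an affine cipher: with a=0,…,z=25, each position x becomes (19x+8) mod 26.
Applying it to pretty: p(15)→19·15+8≡7=h; r(17)→19·17+8≡19=t; e(4)→19·4+8≡6=g; t(19)→19·19+8≡5=f; t(19)→19·19+8≡5=f; y(24)→19·24+8≡22=w (all mod 26).

htgffw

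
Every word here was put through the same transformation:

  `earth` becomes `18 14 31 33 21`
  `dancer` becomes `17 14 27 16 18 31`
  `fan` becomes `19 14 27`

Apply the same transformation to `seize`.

Letters become their 1-based position plus 13 (so a→14, b→15, …).
For seize: s=19→32, e=5→18, i=9→22, z=26→39, e=5→18.

32 18 22 39 18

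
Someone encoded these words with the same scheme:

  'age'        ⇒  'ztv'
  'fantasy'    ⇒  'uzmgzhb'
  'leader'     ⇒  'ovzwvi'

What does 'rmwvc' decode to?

This is the alphabet-reversal cipher (Atbash): a becomes z, b becomes y, etc.
Undoing it on rmwvc: r↔i, m↔n, w↔d, v↔e, c↔x.

index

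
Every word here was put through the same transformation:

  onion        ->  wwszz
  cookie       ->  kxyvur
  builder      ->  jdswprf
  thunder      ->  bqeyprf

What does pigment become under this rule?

xrqxqah

In onion: o→w is +8, n→w is +9, i→s is +10, o→z is +11 — the shift increases by 1 each position. The shift increases by 1 at each position, starting from +8: 8, 9, 10, ….
For pigment: p+8=x, i+9=r, g+10=q, m+11=x, e+12=q, n+13=a, t+14=h.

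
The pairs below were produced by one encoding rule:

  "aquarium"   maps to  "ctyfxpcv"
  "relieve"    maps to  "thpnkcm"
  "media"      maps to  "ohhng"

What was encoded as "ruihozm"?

In aquarium: a→c is +2, q→t is +3, u→y is +4, a→f is +5 — the shift increases by 1 each position. Letter i (0-indexed) is shifted by i+2, so successive shifts are 2, 3, 4, ….
Reversing it on ruihozm: r−2=p, u−3=r, i−4=e, h−5=c, o−6=i, z−7=s, m−8=e.

precise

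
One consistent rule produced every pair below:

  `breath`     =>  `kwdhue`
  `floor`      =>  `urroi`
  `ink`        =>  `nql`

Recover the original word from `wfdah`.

The output letters match the input read backwards, each shifted +3: breath reversed is htaerb. Two steps: reverse the string, then apply a Caesar shift of +3.
Reversing it on wfdah: shift back: w−3=t, f−3=c, d−3=a, a−3=x, h−3=e → tcaxe; then reverse → exact.

exact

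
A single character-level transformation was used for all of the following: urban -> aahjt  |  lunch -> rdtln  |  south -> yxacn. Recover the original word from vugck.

plate

Shifts by position in urban: pos 0: u→a (+6), pos 1: r→a (+9), pos 2: b→h (+6), pos 3: a→j (+9) — repeating every 2. It's a Vigenère-style cipher with numeric key [6,9]: position i shifts by key[i mod 2].
Decoding vugck: v−6=p, u−9=l, g−6=a, c−9=t, k−6=e.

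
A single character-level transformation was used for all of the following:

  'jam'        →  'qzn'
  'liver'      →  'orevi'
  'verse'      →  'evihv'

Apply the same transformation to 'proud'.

Each pair mirrors across the alphabet (j↔q, a↔z, m↔n): positions sum to 25. Letters are reflected about the middle of the alphabet (position → 25−position): Atbash.
On proud: p↔k, r↔i, o↔l, u↔f, d↔w.

kilfw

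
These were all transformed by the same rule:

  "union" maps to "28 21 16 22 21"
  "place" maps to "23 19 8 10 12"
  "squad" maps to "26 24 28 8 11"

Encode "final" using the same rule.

13 16 21 8 19

u is letter #21 and maps to 28: an offset of 7. Each letter is replaced by its alphabet position (a=1..z=26) + 7.
For final: f=6→13, i=9→16, n=14→21, a=1→8, l=12→19.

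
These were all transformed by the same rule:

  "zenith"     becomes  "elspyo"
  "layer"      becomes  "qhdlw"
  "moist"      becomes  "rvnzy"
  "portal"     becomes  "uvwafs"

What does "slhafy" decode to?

nectar

The shifts repeat in a cycle of length 2: positions 0,1,… shift by +5, +7, then the pattern repeats.
Undoing it on slhafy: s−5=n, l−7=e, h−5=c, a−7=t, f−5=a, y−7=r.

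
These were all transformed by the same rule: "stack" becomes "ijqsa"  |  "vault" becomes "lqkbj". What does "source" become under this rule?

iekhsu

Compare letters: s→i is +16, t→j is +16, a→q is +16 — a constant shift. Every letter moves 16 places later in the alphabet, wrapping around z→a.
On source: s+16=i, o+16=e, u+16=k, r+16=h, c+16=s, e+16=u.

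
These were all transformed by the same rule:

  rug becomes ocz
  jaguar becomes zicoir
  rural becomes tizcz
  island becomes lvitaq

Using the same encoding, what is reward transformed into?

lziemz

Two steps: reverse the string, then apply a Caesar shift of +8.
Applying it to reward: reverse → drawer; then shift: d+8=l, r+8=z, a+8=i, w+8=e, e+8=m, r+8=z.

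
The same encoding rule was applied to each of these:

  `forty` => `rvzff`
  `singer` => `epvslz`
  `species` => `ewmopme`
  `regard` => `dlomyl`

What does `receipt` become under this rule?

Shifts by position in forty: pos 0: f→r (+12), pos 1: o→v (+7), pos 2: r→z (+8), pos 3: t→f (+12), pos 4: y→f (+7) — repeating every 3. A repeating key of period 3 is used — shifts +12, +7, +8 over and over.
Applying it to receipt: r+12=d, e+7=l, c+8=k, e+12=q, i+7=p, p+8=x, t+12=f.

dlkqpxf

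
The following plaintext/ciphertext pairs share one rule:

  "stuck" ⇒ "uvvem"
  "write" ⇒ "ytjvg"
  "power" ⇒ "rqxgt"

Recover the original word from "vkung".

title

Shifts by position in stuck: pos 0: s→u (+2), pos 1: t→v (+2), pos 2: u→v (+1), pos 3: c→e (+2), pos 4: k→m (+2) — repeating every 3. It's a Vigenère-style cipher with numeric key [2,2,1]: position i shifts by key[i mod 3].
Decoding vkung: v−2=t, k−2=i, u−1=t, n−2=l, g−2=e.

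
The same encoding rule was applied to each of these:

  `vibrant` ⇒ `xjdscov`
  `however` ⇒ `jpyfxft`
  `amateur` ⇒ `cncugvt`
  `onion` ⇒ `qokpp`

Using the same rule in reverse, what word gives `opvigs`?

The shifts repeat in a cycle of length 2: positions 0,1,… shift by +2, +1, then the pattern repeats.
Undoing it on opvigs: o−2=m, p−1=o, v−2=t, i−1=h, g−2=e, s−1=r.

mother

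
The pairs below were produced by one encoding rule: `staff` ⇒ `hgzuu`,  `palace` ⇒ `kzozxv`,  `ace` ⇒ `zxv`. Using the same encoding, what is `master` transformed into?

nzhgvi

Letters are reflected about the middle of the alphabet (position → 25−position): Atbash.
Applying it to master: m↔n, a↔z, s↔h, t↔g, e↔v, r↔i.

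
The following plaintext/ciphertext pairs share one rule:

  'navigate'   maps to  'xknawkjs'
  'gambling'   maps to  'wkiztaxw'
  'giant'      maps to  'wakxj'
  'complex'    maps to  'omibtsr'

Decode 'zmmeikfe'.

bookmark

n(13)→x(23) and a(0)→k(10) fit y≡15x+10 (mod 26); the inverse of 15 mod 26 is 7. Each letter's alphabet position (a=0..z=25) is mapped through 15·x+10 mod 26 — an affine cipher.
Reversing it on zmmeikfe: z(25)→7·(25−10)≡1=b; m(12)→7·(12−10)≡14=o; m(12)→7·(12−10)≡14=o; e(4)→7·(4−10)≡10=k; i(8)→7·(8−10)≡12=m; k(10)→7·(10−10)≡0=a; f(5)→7·(5−10)≡17=r; e(4)→7·(4−10)≡10=k (all mod 26).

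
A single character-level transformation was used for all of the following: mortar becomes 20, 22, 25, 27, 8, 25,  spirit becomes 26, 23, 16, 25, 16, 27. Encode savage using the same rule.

26, 8, 29, 8, 14, 12

m is letter #13 and maps to 20: an offset of 7. Letters become their 1-based position plus 7 (so a→8, b→9, …).
For savage: s=19→26, a=1→8, v=22→29, a=1→8, g=7→14, e=5→12.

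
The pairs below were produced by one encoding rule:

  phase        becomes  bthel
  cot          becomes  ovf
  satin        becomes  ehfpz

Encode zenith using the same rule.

The shift depends on letter class: consonant p→b is +12, but vowel a→h is +7. Two shifts are in play — +7 for a/e/i/o/u, +12 for every other letter.
Applying it to zenith: z(cons)+12=l, e(vowel)+7=l, n(cons)+12=z, i(vowel)+7=p, t(cons)+12=f, h(cons)+12=t.

llzpft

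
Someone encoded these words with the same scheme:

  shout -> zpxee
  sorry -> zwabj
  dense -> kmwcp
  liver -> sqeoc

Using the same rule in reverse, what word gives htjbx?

In shout: s→z is +7, h→p is +8, o→x is +9, u→e is +10 — the shift increases by 1 each position. Letter i (0-indexed) is shifted by i+7, so successive shifts are 7, 8, 9, ….
Undoing it on htjbx: h−7=a, t−8=l, j−9=a, b−10=r, x−11=m.

alarm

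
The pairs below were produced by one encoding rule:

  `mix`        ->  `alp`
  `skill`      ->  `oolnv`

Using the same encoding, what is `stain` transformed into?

qldwv

The output letters match the input read backwards, each shifted +3: mix reversed is xim. Read the word backwards and shift each letter +3.
On stain: reverse → niats; then shift: n+3=q, i+3=l, a+3=d, t+3=w, s+3=v.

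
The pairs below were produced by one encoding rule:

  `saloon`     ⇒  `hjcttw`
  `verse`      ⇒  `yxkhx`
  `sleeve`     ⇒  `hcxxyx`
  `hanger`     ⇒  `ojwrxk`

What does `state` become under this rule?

hejex

s(18)→h(7) and a(0)→j(9) fit y≡23x+9 (mod 26); the inverse of 23 mod 26 is 17. This is an affine cipher: with a=0,…,z=25, each position x becomes (23x+9) mod 26.
On state: s(18)→23·18+9≡7=h; t(19)→23·19+9≡4=e; a(0)→23·0+9≡9=j; t(19)→23·19+9≡4=e; e(4)→23·4+9≡23=x (all mod 26).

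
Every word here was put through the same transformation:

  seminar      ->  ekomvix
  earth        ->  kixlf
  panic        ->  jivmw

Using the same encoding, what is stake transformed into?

s(18)→e(4) and e(4)→k(10) fit y≡7x+8 (mod 26); the inverse of 7 mod 26 is 15. Treating letters as 0–25, the rule is x ↦ 7x + 8 (mod 26).
Applying it to stake: s(18)→7·18+8≡4=e; t(19)→7·19+8≡11=l; a(0)→7·0+8≡8=i; k(10)→7·10+8≡0=a; e(4)→7·4+8≡10=k (all mod 26).

eliak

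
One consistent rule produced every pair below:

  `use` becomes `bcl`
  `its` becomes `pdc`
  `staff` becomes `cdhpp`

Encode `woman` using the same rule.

gvwhx

The shift depends on letter class: consonant s→c is +10, but vowel u→b is +7. Vowels shift forward by 7 and consonants shift forward by 10.
For woman: w(cons)+10=g, o(vowel)+7=v, m(cons)+10=w, a(vowel)+7=h, n(cons)+10=x.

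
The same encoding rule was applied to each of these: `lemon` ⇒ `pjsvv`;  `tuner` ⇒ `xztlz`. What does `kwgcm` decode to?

Each letter shifts forward by (position + 4), i.e. 4, 5, 6, … — the shift grows by one for each successive letter.
Undoing it on kwgcm: k−4=g, w−5=r, g−6=a, c−7=v, m−8=e.

grave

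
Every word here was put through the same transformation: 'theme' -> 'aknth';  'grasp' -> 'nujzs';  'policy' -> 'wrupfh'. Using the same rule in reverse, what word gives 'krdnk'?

dough

Shifts by position in theme: pos 0: t→a (+7), pos 1: h→k (+3), pos 2: e→n (+9), pos 3: m→t (+7), pos 4: e→h (+3) — repeating every 3. It's a Vigenère-style cipher with numeric key [7,3,9]: position i shifts by key[i mod 3].
Decoding krdnk: k−7=d, r−3=o, d−9=u, n−7=g, k−3=h.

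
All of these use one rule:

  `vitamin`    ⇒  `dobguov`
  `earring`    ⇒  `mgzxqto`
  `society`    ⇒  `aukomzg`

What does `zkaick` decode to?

rescue

Shifts by position in vitamin: pos 0: v→d (+8), pos 1: i→o (+6), pos 2: t→b (+8), pos 3: a→g (+6) — repeating every 2. It's a Vigenère-style cipher with numeric key [8,6]: position i shifts by key[i mod 2].
Reversing it on zkaick: z−8=r, k−6=e, a−8=s, i−6=c, c−8=u, k−6=e.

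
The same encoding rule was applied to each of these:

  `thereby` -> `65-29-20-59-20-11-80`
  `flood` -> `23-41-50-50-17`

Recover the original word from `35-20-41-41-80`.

jelly

t(#20)→65 and h(#8)→29: differences scale by 3, so n = 3·pos + 5. The formula is n = 3×(alphabet index, a=1) + 5.
Undoing it on 35-20-41-41-80: 35→(35−5)÷3=10=j, 20→(20−5)÷3=5=e, 41→(41−5)÷3=12=l, 41→(41−5)÷3=12=l, 80→(80−5)÷3=25=y.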